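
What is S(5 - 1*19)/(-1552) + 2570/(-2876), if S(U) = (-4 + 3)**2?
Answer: -997879/1115888 ≈ -0.89425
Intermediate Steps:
S(U) = 1 (S(U) = (-1)**2 = 1)
S(5 - 1*19)/(-1552) + 2570/(-2876) = 1/(-1552) + 2570/(-2876) = 1*(-1/1552) + 2570*(-1/2876) = -1/1552 - 1285/1438 = -997879/1115888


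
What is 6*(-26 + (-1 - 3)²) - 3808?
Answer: -3868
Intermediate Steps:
6*(-26 + (-1 - 3)²) - 3808 = 6*(-26 + (-4)²) - 3808 = 6*(-26 + 16) - 3808 = 6*(-10) - 3808 = -60 - 3808 = -3868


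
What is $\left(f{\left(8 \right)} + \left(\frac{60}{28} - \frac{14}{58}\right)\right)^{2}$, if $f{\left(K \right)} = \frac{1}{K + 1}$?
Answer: $\frac{13520329}{3337929} \approx 4.0505$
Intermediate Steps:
$f{\left(K \right)} = \frac{1}{1 + K}$
$\left(f{\left(8 \right)} + \left(\frac{60}{28} - \frac{14}{58}\right)\right)^{2} = \left(\frac{1}{1 + 8} + \left(\frac{60}{28} - \frac{14}{58}\right)\right)^{2} = \left(\frac{1}{9} + \left(60 \cdot \frac{1}{28} - \frac{7}{29}\right)\right)^{2} = \left(\frac{1}{9} + \left(\frac{15}{7} - \frac{7}{29}\right)\right)^{2} = \left(\frac{1}{9} + \frac{386}{203}\right)^{2} = \left(\frac{3677}{1827}\right)^{2} = \frac{13520329}{3337929}$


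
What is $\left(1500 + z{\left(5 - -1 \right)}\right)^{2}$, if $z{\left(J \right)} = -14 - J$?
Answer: $2190400$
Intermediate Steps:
$\left(1500 + z{\left(5 - -1 \right)}\right)^{2} = \left(1500 - \left(19 + 1\right)\right)^{2} = \left(1500 - 20\right)^{2} = 1480^{2} = 2190400$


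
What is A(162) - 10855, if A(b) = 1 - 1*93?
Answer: -10947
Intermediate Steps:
A(b) = -92 (A(b) = 1 - 93 = -92)
A(162) - 10855 = -92 - 10855 = -10947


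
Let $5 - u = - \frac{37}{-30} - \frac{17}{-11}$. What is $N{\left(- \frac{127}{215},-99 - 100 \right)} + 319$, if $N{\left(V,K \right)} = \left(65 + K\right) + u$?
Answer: $\frac{61783}{330} \approx 187.22$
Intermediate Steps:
$u = \frac{733}{330}$ ($u = 5 - \left(- \frac{37}{-30} - \frac{17}{-11}\right) = 5 - \left(\left(-37\right) \left(- \frac{1}{30}\right) - - \frac{17}{11}\right) = 5 - \left(\frac{37}{30} + \frac{17}{11}\right) = 5 - \frac{917}{330} = \frac{733}{330} \approx 2.2212$)
$N{\left(V,K \right)} = \frac{22183}{330} + K$ ($N{\left(V,K \right)} = \left(65 + K\right) + \frac{733}{330} = \frac{22183}{330} + K$)
$N{\left(- \frac{127}{215},-99 - 100 \right)} + 319 = \left(\frac{22183}{330} - 199\right) + 319 = - \frac{43487}{330} + 319 = \frac{61783}{330}$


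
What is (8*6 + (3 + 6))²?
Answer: 3249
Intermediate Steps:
(8*6 + (3 + 6))² = (48 + 9)² = 57² = 3249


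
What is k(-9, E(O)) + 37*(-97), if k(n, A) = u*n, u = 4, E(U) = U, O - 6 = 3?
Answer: -3625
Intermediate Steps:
O = 9 (O = 6 + 3 = 9)
k(n, A) = 4*n
k(-9, E(O)) + 37*(-97) = 4*(-9) + 37*(-97) = -36 - 3589 = -3625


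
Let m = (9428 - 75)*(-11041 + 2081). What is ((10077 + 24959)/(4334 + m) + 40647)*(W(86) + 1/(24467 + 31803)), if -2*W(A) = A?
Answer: -4120787047538203817/2357672091710 ≈ -1.7478e+6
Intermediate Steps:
m = -83802880 (m = 9353*(-8960) = -83802880)
W(A) = -A/2
((10077 + 24959)/(4334 + m) + 40647)*(W(86) + 1/(24467 + 31803)) = ((10077 + 24959)/(4334 - 83802880) + 40647)*(-½*86 + 1/(24467 + 31803)) = (35036/(-83798546) + 40647)*(-43 + 1/56270) = (35036*(-1/83798546) + 40647)*(-43 + 1/56270) = (-17518/41899273 + 40647)*(-2419609/56270) = (1703079732113/41899273)*(-2419609/56270) = -4120787047538203817/2357672091710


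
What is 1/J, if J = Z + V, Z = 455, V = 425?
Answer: 1/880 ≈ 0.0011364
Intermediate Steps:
J = 880 (J = 455 + 425 = 880)
1/J = 1/880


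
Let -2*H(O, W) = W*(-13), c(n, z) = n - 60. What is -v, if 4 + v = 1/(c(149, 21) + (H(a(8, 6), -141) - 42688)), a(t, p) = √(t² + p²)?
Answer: 348126/87031 ≈ 4.0000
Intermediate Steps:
a(t, p) = √(p² + t²)
c(n, z) = -60 + n
H(O, W) = 13*W/2 (H(O, W) = -W*(-13)/2 = -(-13)*W/2 = 13*W/2)
v = -348126/87031 (v = -4 + 1/((-60 + 149) + ((13/2)*(-141) - 42688)) = -4 + 1/(89 + (-1833/2 - 42688)) = -4 + 1/(89 - 87209/2) = -4 + 1/(-87031/2) = -4 - 2/87031 = -348126/87031 ≈ -4.0000)
-v = -1*(-348126/87031) = 348126/87031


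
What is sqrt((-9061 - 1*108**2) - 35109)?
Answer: I*sqrt(55834) ≈ 236.29*I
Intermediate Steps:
sqrt((-9061 - 1*108**2) - 35109) = sqrt((-9061 - 1*11664) - 35109) = sqrt((-9061 - 11664) - 35109) = sqrt(-20725 - 35109) = sqrt(-55834) = I*sqrt(55834)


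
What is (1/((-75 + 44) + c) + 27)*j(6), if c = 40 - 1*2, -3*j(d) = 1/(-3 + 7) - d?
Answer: 2185/42 ≈ 52.024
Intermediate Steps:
j(d) = -1/12 + d/3 (j(d) = -(1/(-3 + 7) - d)/3 = -(1/4 - d)/3 = -(¼ - d)/3 = -1/12 + d/3)
c = 38 (c = 40 - 2 = 38)
(1/((-75 + 44) + c) + 27)*j(6) = (1/((-75 + 44) + 38) + 27)*(-1/12 + (⅓)*6) = (1/(-31 + 38) + 27)*(-1/12 + 2) = (1/7 + 27)*(23/12) = (⅐ + 27)*(23/12) = (190/7)*(23/12) = 2185/42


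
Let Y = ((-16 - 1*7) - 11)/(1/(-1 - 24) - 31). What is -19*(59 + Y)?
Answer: -443023/388 ≈ -1141.8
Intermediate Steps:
Y = 425/388 (Y = ((-16 - 7) - 11)/(1/(-25) - 31) = (-23 - 11)/(-1/25 - 31) = -34/(-776/25) = -34*(-25/776) = 425/388 ≈ 1.0954)
-19*(59 + Y) = -19*(59 + 425/388) = -19*23317/388 = -443023/388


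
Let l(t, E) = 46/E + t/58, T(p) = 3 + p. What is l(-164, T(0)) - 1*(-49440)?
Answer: 4302368/87 ≈ 49453.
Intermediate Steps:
l(t, E) = 46/E + t/58 (l(t, E) = 46/E + t*(1/58) = 46/E + t/58)
l(-164, T(0)) - 1*(-49440) = (46/(3 + 0) + (1/58)*(-164)) - 1*(-49440) = (46/3 - 82/29) + 49440 = 1088/87 + 49440 = 4302368/87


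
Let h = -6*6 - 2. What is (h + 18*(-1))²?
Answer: 3136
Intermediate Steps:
h = -38 (h = -36 - 2 = -38)
(h + 18*(-1))² = (-38 + 18*(-1))² = (-38 - 18)² = (-56)² = 3136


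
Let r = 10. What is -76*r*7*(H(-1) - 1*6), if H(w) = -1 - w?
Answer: 31920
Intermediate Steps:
-76*r*7*(H(-1) - 1*6) = -76*10*7*((-1 - 1*(-1)) - 1*6) = -5320*((-1 + 1) - 6) = -5320*(0 - 6) = -5320*(-6) = -76*(-420) = 31920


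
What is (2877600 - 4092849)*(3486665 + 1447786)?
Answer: -5996586643299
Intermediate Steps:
(2877600 - 4092849)*(3486665 + 1447786) = -1215249*4934451 = -5996586643299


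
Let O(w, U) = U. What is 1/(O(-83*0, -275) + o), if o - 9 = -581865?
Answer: -1/582131 ≈ -1.7178e-6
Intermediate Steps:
o = -581856 (o = 9 - 581865 = -581856)
1/(O(-83*0, -275) + o) = 1/(-275 - 581856) = 1/(-582131) = -1/582131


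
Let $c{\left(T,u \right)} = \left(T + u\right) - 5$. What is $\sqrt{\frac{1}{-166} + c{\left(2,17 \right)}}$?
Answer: $\frac{\sqrt{385618}}{166} \approx 3.7409$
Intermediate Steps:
$c{\left(T,u \right)} = -5 + T + u$
$\sqrt{\frac{1}{-166} + c{\left(2,17 \right)}} = \sqrt{\frac{1}{-166} + \left(-5 + 2 + 17\right)} = \sqrt{- \frac{1}{166} + 14} = \sqrt{\frac{2323}{166}} = \frac{\sqrt{385618}}{166}$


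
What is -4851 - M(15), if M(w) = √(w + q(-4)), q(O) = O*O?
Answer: -4851 - √31 ≈ -4856.6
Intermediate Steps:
q(O) = O²
M(w) = √(16 + w) (M(w) = √(w + (-4)²) = √(w + 16) = √(16 + w))
-4851 - M(15) = -4851 - √(16 + 15) = -4851 - √31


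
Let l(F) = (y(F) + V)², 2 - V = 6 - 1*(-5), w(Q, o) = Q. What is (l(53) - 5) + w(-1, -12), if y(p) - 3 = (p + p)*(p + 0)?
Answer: 31494538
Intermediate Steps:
V = -9 (V = 2 - (6 - 1*(-5)) = 2 - (6 + 5) = 2 - 1*11 = 2 - 11 = -9)
y(p) = 3 + 2*p² (y(p) = 3 + (p + p)*(p + 0) = 3 + (2*p)*p = 3 + 2*p²)
l(F) = (-6 + 2*F²)² (l(F) = ((3 + 2*F²) - 9)² = (-6 + 2*F²)²)
(l(53) - 5) + w(-1, -12) = (4*(-3 + 53²)² - 5) - 1 = (4*(-3 + 2809)² - 5) - 1 = (4*2806² - 5) - 1 = (4*7873636 - 5) - 1 = (31494544 - 5) - 1 = 31494539 - 1 = 31494538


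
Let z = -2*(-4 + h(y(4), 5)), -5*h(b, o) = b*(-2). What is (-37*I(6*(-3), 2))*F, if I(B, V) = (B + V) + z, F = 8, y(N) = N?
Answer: 16576/5 ≈ 3315.2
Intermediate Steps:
h(b, o) = 2*b/5 (h(b, o) = -b*(-2)/5 = -(-2)*b/5 = 2*b/5)
z = 24/5 (z = -2*(-4 + (⅖)*4) = -2*(-4 + 8/5) = -2*(-12/5) = 24/5 ≈ 4.8000)
I(B, V) = 24/5 + B + V (I(B, V) = (B + V) + 24/5 = 24/5 + B + V)
(-37*I(6*(-3), 2))*F = -37*(24/5 + 6*(-3) + 2)*8 = -37*(24/5 - 18 + 2)*8 = -37*(-56/5)*8 = (2072/5)*8 = 16576/5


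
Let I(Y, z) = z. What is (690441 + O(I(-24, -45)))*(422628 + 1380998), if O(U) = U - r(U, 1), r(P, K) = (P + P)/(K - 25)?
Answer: 2490418824597/2 ≈ 1.2452e+12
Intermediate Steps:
r(P, K) = 2*P/(-25 + K) (r(P, K) = (2*P)/(-25 + K) = 2*P/(-25 + K))
O(U) = 13*U/12 (O(U) = U - 2*U/(-25 + 1) = U - 2*U/(-24) = U - 2*U*(-1)/24 = U - (-1)*U/12 = U + U/12 = 13*U/12)
(690441 + O(I(-24, -45)))*(422628 + 1380998) = (690441 + (13/12)*(-45))*(422628 + 1380998) = (690441 - 195/4)*1803626 = (2761569/4)*1803626 = 2490418824597/2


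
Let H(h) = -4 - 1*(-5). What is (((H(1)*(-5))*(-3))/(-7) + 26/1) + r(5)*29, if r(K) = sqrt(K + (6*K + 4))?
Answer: 167/7 + 29*sqrt(39) ≈ 204.96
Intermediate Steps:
H(h) = 1 (H(h) = -4 + 5 = 1)
r(K) = sqrt(4 + 7*K) (r(K) = sqrt(K + (4 + 6*K)) = sqrt(4 + 7*K))
(((H(1)*(-5))*(-3))/(-7) + 26/1) + r(5)*29 = (((1*(-5))*(-3))/(-7) + 26/1) + sqrt(4 + 7*5)*29 = (-5*(-3)*(-1/7) + 26*1) + sqrt(4 + 35)*29 = (15*(-1/7) + 26) + sqrt(39)*29 = (-15/7 + 26) + 29*sqrt(39) = 167/7 + 29*sqrt(39)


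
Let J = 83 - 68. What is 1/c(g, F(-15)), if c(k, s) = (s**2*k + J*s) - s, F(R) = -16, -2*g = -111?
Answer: 1/13984 ≈ 7.1510e-5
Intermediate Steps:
g = 111/2 (g = -1/2*(-111) = 111/2 ≈ 55.500)
J = 15
c(k, s) = 14*s + k*s**2 (c(k, s) = (s**2*k + 15*s) - s = (k*s**2 + 15*s) - s = (15*s + k*s**2) - s = 14*s + k*s**2)
1/c(g, F(-15)) = 1/(-16*(14 + (111/2)*(-16))) = 1/(-16*(14 - 888)) = 1/(-16*(-874)) = 1/13984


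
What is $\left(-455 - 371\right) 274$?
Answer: $-226324$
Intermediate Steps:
$\left(-455 - 371\right) 274 = \left(-826\right) 274 = -226324$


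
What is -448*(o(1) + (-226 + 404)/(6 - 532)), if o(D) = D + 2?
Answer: -313600/263 ≈ -1192.4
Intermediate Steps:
o(D) = 2 + D
-448*(o(1) + (-226 + 404)/(6 - 532)) = -448*((2 + 1) + (-226 + 404)/(6 - 532)) = -448*(3 + 178/(-526)) = -448*(3 + 178*(-1/526)) = -448*(3 - 89/263) = -448*700/263 = -313600/263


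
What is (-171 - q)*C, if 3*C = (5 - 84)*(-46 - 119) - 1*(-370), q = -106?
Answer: -871325/3 ≈ -2.9044e+5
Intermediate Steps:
C = 13405/3 (C = ((5 - 84)*(-46 - 119) - 1*(-370))/3 = (-79*(-165) + 370)/3 = (13035 + 370)/3 = (⅓)*13405 = 13405/3 ≈ 4468.3)
(-171 - q)*C = (-171 - 1*(-106))*(13405/3) = (-171 + 106)*(13405/3) = -65*13405/3 = -871325/3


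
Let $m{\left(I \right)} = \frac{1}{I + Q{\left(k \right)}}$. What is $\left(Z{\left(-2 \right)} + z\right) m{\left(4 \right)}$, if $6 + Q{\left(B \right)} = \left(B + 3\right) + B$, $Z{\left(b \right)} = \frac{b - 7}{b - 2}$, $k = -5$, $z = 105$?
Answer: $- \frac{143}{12} \approx -11.917$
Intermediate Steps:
$Z{\left(b \right)} = \frac{-7 + b}{-2 + b}$
$Q{\left(B \right)} = -3 + 2 B$ ($Q{\left(B \right)} = -6 + \left(\left(B + 3\right) + B\right) = -6 + \left(\left(3 + B\right) + B\right) = -6 + \left(3 + 2 B\right) = -3 + 2 B$)
$m{\left(I \right)} = \frac{1}{-13 + I}$ ($m{\left(I \right)} = \frac{1}{I + \left(-3 + 2 \left(-5\right)\right)} = \frac{1}{I - 13} = \frac{1}{-13 + I}$)
$\left(Z{\left(-2 \right)} + z\right) m{\left(4 \right)} = \frac{\frac{-7 - 2}{-2 - 2} + 105}{-13 + 4} = \frac{\frac{1}{-4} \left(-9\right) + 105}{-9} = \left(\left(- \frac{1}{4}\right) \left(-9\right) + 105\right) \left(- \frac{1}{9}\right) = \left(\frac{9}{4} + 105\right) \left(- \frac{1}{9}\right) = \frac{429}{4} \left(- \frac{1}{9}\right) = - \frac{143}{12}$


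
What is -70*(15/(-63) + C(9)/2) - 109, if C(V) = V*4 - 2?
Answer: -3847/3 ≈ -1282.3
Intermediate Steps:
C(V) = -2 + 4*V (C(V) = 4*V - 2 = -2 + 4*V)
-70*(15/(-63) + C(9)/2) - 109 = -70*(15/(-63) + (-2 + 4*9)/2) - 109 = -70*(15*(-1/63) + (-2 + 36)*(1/2)) - 109 = -70*(-5/21 + 34*(1/2)) - 109 = -70*(-5/21 + 17) - 109 = -70*352/21 - 109 = -3520/3 - 109 = -3847/3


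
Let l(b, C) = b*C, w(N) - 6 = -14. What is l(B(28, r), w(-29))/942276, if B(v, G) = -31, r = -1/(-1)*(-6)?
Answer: 2/7599 ≈ 0.00026319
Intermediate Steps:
w(N) = -8 (w(N) = 6 - 14 = -8)
r = -6 (r = -1*(-1)*(-6) = 1*(-6) = -6)
l(b, C) = C*b
l(B(28, r), w(-29))/942276 = -8*(-31)/942276 = 248*(1/942276) = 2/7599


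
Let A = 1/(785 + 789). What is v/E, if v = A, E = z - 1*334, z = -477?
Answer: -1/1276514 ≈ -7.8338e-7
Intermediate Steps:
A = 1/1574 ≈ 0.00063532
E = -811 (E = -477 - 1*334 = -477 - 334 = -811)
v = 1/1574 ≈ 0.00063532
v/E = (1/1574)/(-811) = (1/1574)*(-1/811) = -1/1276514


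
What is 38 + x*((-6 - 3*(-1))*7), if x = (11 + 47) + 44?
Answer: -2104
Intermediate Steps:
x = 102 (x = 58 + 44 = 102)
38 + x*((-6 - 3*(-1))*7) = 38 + 102*((-6 - 3*(-1))*7) = 38 + 102*((-6 + 3)*7) = 38 + 102*(-3*7) = 38 + 102*(-21) = 38 - 2142 = -2104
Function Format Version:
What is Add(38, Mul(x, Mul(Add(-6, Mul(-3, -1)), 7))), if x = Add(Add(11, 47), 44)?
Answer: -2104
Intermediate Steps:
x = 102 (x = Add(58, 44) = 102)
Add(38, Mul(x, Mul(Add(-6, Mul(-3, -1)), 7))) = Add(38, Mul(102, Mul(Add(-6, Mul(-3, -1)), 7))) = Add(38, Mul(102, Mul(Add(-6, 3), 7))) = Add(38, Mul(102, Mul(-3, 7))) = Add(38, Mul(102, -21)) = Add(38, -2142) = -2104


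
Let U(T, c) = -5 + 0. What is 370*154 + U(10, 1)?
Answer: 56975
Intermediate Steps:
U(T, c) = -5
370*154 + U(10, 1) = 370*154 - 5 = 56980 - 5 = 56975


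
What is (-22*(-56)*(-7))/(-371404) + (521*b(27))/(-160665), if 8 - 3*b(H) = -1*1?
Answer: 6099019/452057755 ≈ 0.013492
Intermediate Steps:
b(H) = 3 (b(H) = 8/3 - (-1)/3 = 8/3 - ⅓*(-1) = 8/3 + ⅓ = 3)
(-22*(-56)*(-7))/(-371404) + (521*b(27))/(-160665) = (-22*(-56)*(-7))/(-371404) + (521*3)/(-160665) = (1232*(-7))*(-1/371404) + 1563*(-1/160665) = -8624*(-1/371404) - 521/53555 = 196/8441 - 521/53555 = 6099019/452057755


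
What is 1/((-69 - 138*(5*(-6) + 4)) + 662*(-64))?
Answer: -1/38849 ≈ -2.5741e-5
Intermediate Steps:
1/((-69 - 138*(5*(-6) + 4)) + 662*(-64)) = 1/((-69 - 138*(-30 + 4)) - 42368) = 1/((-69 - 138*(-26)) - 42368) = 1/((-69 + 3588) - 42368) = 1/(3519 - 42368) = 1/(-38849) = -1/38849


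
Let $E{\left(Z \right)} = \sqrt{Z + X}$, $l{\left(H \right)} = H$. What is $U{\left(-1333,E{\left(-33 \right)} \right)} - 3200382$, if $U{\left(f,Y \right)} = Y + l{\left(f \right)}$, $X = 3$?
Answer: $-3201715 + i \sqrt{30} \approx -3.2017 \cdot 10^{6} + 5.4772 i$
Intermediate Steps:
$E{\left(Z \right)} = \sqrt{3 + Z}$ ($E{\left(Z \right)} = \sqrt{Z + 3} = \sqrt{3 + Z}$)
$U{\left(f,Y \right)} = Y + f$
$U{\left(-1333,E{\left(-33 \right)} \right)} - 3200382 = \left(\sqrt{3 - 33} - 1333\right) - 3200382 = \left(\sqrt{-30} - 1333\right) - 3200382 = \left(i \sqrt{30} - 1333\right) - 3200382 = \left(-1333 + i \sqrt{30}\right) - 3200382 = -3201715 + i \sqrt{30}$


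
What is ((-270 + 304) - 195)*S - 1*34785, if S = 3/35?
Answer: -173994/5 ≈ -34799.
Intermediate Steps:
S = 3/35 (S = 3*(1/35) = 3/35 ≈ 0.085714)
((-270 + 304) - 195)*S - 1*34785 = ((-270 + 304) - 195)*(3/35) - 1*34785 = (34 - 195)*(3/35) - 34785 = -161*3/35 - 34785 = -69/5 - 34785 = -173994/5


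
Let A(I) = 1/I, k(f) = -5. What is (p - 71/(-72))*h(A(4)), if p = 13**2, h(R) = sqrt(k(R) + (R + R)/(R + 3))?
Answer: 12239*I*sqrt(91)/312 ≈ 374.21*I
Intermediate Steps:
h(R) = sqrt(-5 + 2*R/(3 + R)) (h(R) = sqrt(-5 + (R + R)/(R + 3)) = sqrt(-5 + (2*R)/(3 + R)) = sqrt(-5 + 2*R/(3 + R)))
p = 169
(p - 71/(-72))*h(A(4)) = (169 - 71/(-72))*(sqrt(3)*sqrt((-5 - 1/4)/(3 + 1/4))) = (169 - 71*(-1/72))*(sqrt(3)*sqrt((-5 - 1*1/4)/(3 + 1/4))) = (169 + 71/72)*(sqrt(3)*sqrt((-5 - 1/4)/(13/4))) = 12239*(sqrt(3)*sqrt((4/13)*(-21/4)))/72 = 12239*(sqrt(3)*sqrt(-21/13))/72 = 12239*(sqrt(3)*(I*sqrt(273)/13))/72 = 12239*(3*I*sqrt(91)/13)/72 = 12239*I*sqrt(91)/312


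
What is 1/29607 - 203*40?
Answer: -240408839/29607 ≈ -8120.0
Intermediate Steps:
1/29607 - 203*40 = 1/29607 - 8120 = -240408839/29607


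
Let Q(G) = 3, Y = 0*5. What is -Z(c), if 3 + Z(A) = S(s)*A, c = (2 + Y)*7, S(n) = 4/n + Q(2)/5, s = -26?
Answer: -211/65 ≈ -3.2462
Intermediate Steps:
Y = 0
S(n) = ⅗ + 4/n (S(n) = 4/n + 3/5 = 4/n + 3*(⅕) = 4/n + ⅗ = ⅗ + 4/n)
c = 14 (c = (2 + 0)*7 = 2*7 = 14)
Z(A) = -3 + 29*A/65 (Z(A) = -3 + (⅗ + 4/(-26))*A = -3 + (⅗ + 4*(-1/26))*A = -3 + (⅗ - 2/13)*A = -3 + 29*A/65)
-Z(c) = -(-3 + (29/65)*14) = -(-3 + 406/65) = -1*211/65 = -211/65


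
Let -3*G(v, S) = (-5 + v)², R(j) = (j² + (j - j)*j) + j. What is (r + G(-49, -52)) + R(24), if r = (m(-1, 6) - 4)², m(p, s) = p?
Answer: -347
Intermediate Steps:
R(j) = j + j² (R(j) = (j² + 0*j) + j = (j² + 0) + j = j² + j = j + j²)
r = 25 (r = (-1 - 4)² = (-5)² = 25)
G(v, S) = -(-5 + v)²/3
(r + G(-49, -52)) + R(24) = (25 - (-5 - 49)²/3) + 24*(1 + 24) = (25 - ⅓*(-54)²) + 24*25 = (25 - ⅓*2916) + 600 = (25 - 972) + 600 = -947 + 600 = -347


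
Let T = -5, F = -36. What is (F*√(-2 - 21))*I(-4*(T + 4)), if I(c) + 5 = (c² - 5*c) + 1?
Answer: 288*I*√23 ≈ 1381.2*I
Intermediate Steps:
I(c) = -4 + c² - 5*c (I(c) = -5 + ((c² - 5*c) + 1) = -5 + (1 + c² - 5*c) = -4 + c² - 5*c)
(F*√(-2 - 21))*I(-4*(T + 4)) = (-36*√(-2 - 21))*(-4 + (-4*(-5 + 4))² - (-20)*(-5 + 4)) = (-36*I*√23)*(-4 + (-4*(-1))² - (-20)*(-1)) = (-36*I*√23)*(-4 + 4² - 5*4) = (-36*I*√23)*(-4 + 16 - 20) = -36*I*√23*(-8) = 288*I*√23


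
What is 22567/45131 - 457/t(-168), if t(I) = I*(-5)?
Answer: -1668587/37910040 ≈ -0.044014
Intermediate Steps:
t(I) = -5*I
22567/45131 - 457/t(-168) = 22567/45131 - 457/((-5*(-168))) = 22567*(1/45131) - 457/840 = 22567/45131 - 457*1/840 = 22567/45131 - 457/840 = -1668587/37910040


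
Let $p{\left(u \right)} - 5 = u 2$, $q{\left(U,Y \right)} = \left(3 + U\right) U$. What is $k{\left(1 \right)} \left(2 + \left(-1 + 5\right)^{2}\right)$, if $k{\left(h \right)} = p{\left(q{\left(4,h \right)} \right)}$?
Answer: $1098$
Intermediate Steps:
$q{\left(U,Y \right)} = U \left(3 + U\right)$
$p{\left(u \right)} = 5 + 2 u$ ($p{\left(u \right)} = 5 + u 2 = 5 + 2 u$)
$k{\left(h \right)} = 61$ ($k{\left(h \right)} = 5 + 2 \cdot 4 \left(3 + 4\right) = 5 + 2 \cdot 4 \cdot 7 = 5 + 2 \cdot 28 = 5 + 56 = 61$)
$k{\left(1 \right)} \left(2 + \left(-1 + 5\right)^{2}\right) = 61 \left(2 + \left(-1 + 5\right)^{2}\right) = 61 \left(2 + 4^{2}\right) = 61 \left(2 + 16\right) = 61 \cdot 18 = 1098$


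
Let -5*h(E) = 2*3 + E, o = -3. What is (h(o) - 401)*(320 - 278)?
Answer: -84336/5 ≈ -16867.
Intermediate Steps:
h(E) = -6/5 - E/5 (h(E) = -(2*3 + E)/5 = -(6 + E)/5 = -6/5 - E/5)
(h(o) - 401)*(320 - 278) = ((-6/5 - ⅕*(-3)) - 401)*(320 - 278) = ((-6/5 + ⅗) - 401)*42 = (-⅗ - 401)*42 = -2008/5*42 = -84336/5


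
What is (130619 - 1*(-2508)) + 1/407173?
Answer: 54205719972/407173 ≈ 1.3313e+5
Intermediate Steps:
(130619 - 1*(-2508)) + 1/407173 = (130619 + 2508) + 1/407173 = 133127 + 1/407173 = 54205719972/407173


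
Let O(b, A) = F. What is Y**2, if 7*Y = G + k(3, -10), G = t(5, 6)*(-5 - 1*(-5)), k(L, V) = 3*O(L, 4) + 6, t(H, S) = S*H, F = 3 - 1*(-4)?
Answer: 729/49 ≈ 14.878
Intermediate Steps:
F = 7 (F = 3 + 4 = 7)
O(b, A) = 7
t(H, S) = H*S
k(L, V) = 27 (k(L, V) = 3*7 + 6 = 21 + 6 = 27)
G = 0 (G = (5*6)*(-5 - 1*(-5)) = 30*(-5 + 5) = 30*0 = 0)
Y = 27/7 (Y = (0 + 27)/7 = (1/7)*27 = 27/7 ≈ 3.8571)
Y**2 = (27/7)**2 = 729/49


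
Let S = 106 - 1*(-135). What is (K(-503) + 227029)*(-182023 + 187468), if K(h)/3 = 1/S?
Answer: 297917686440/241 ≈ 1.2362e+9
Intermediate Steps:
S = 241 (S = 106 + 135 = 241)
K(h) = 3/241
(K(-503) + 227029)*(-182023 + 187468) = (3/241 + 227029)*(-182023 + 187468) = (54713992/241)*5445 = 297917686440/241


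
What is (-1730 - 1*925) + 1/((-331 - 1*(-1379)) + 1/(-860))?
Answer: -2392894885/901279 ≈ -2655.0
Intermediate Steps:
(-1730 - 1*925) + 1/((-331 - 1*(-1379)) + 1/(-860)) = (-1730 - 925) + 1/((-331 + 1379) - 1/860) = -2655 + 1/(1048 - 1/860) = -2655 + 1/(901279/860) = -2655 + 860/901279 = -2392894885/901279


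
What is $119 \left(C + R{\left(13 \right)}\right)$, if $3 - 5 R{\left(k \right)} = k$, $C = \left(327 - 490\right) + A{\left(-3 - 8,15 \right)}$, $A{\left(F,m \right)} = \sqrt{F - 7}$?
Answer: $-19635 + 357 i \sqrt{2} \approx -19635.0 + 504.87 i$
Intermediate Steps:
$A{\left(F,m \right)} = \sqrt{-7 + F}$
$C = -163 + 3 i \sqrt{2}$ ($C = \left(327 - 490\right) + \sqrt{-7 - 11} = -163 + \sqrt{-7 - 11} = -163 + \sqrt{-18} = -163 + 3 i \sqrt{2} \approx -163.0 + 4.2426 i$)
$R{\left(k \right)} = \frac{3}{5} - \frac{k}{5}$
$119 \left(C + R{\left(13 \right)}\right) = 119 \left(\left(-163 + 3 i \sqrt{2}\right) + \left(\frac{3}{5} - \frac{13}{5}\right)\right) = 119 \left(\left(-163 + 3 i \sqrt{2}\right) - 2\right) = 119 \left(-165 + 3 i \sqrt{2}\right) = -19635 + 357 i \sqrt{2}$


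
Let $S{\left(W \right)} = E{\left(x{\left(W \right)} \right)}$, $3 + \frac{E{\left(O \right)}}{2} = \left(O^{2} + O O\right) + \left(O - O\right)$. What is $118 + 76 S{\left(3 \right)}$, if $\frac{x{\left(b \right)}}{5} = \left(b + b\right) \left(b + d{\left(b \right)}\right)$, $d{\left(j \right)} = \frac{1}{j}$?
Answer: $3039662$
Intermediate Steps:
$x{\left(b \right)} = 10 b \left(b + \frac{1}{b}\right)$ ($x{\left(b \right)} = 5 \left(b + b\right) \left(b + \frac{1}{b}\right) = 5 \cdot 2 b \left(b + \frac{1}{b}\right) = 10 b \left(b + \frac{1}{b}\right)$)
$E{\left(O \right)} = -6 + 4 O^{2}$ ($E{\left(O \right)} = -6 + 2 \left(\left(O^{2} + O O\right) + \left(O - O\right)\right) = -6 + 2 \left(\left(O^{2} + O^{2}\right) + 0\right) = -6 + 2 \left(2 O^{2} + 0\right) = -6 + 2 \cdot 2 O^{2} = -6 + 4 O^{2}$)
$S{\left(W \right)} = -6 + 4 \left(10 + 10 W^{2}\right)^{2}$
$118 + 76 S{\left(3 \right)} = 118 + 76 \left(-6 + 400 \left(1 + 3^{2}\right)^{2}\right) = 118 + 76 \left(-6 + 400 \left(1 + 9\right)^{2}\right) = 118 + 76 \left(-6 + 400 \cdot 10^{2}\right) = 118 + 76 \left(-6 + 400 \cdot 100\right) = 118 + 76 \left(-6 + 40000\right) = 118 + 76 \cdot 39994 = 118 + 3039544 = 3039662$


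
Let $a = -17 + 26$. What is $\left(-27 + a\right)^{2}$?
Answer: $324$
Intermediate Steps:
$a = 9$
$\left(-27 + a\right)^{2} = \left(-27 + 9\right)^{2} = \left(-18\right)^{2} = 324$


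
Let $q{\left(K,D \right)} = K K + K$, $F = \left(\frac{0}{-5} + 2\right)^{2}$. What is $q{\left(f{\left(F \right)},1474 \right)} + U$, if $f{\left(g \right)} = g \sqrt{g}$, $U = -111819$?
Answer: $-111747$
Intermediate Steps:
$F = 4$ ($F = \left(0 \left(- \frac{1}{5}\right) + 2\right)^{2} = \left(0 + 2\right)^{2} = 2^{2} = 4$)
$f{\left(g \right)} = g^{\frac{3}{2}}$
$q{\left(K,D \right)} = K + K^{2}$ ($q{\left(K,D \right)} = K^{2} + K = K + K^{2}$)
$q{\left(f{\left(F \right)},1474 \right)} + U = 4^{\frac{3}{2}} \left(1 + 4^{\frac{3}{2}}\right) - 111819 = 8 \left(1 + 8\right) - 111819 = 8 \cdot 9 - 111819 = 72 - 111819 = -111747$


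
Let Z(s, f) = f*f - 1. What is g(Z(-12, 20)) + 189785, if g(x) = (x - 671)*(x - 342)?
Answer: 174281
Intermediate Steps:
Z(s, f) = -1 + f² (Z(s, f) = f² - 1 = -1 + f²)
g(x) = (-671 + x)*(-342 + x)
g(Z(-12, 20)) + 189785 = (229482 + (-1 + 20²)² - 1013*(-1 + 20²)) + 189785 = (229482 + (-1 + 400)² - 1013*(-1 + 400)) + 189785 = (229482 + 399² - 1013*399) + 189785 = (229482 + 159201 - 404187) + 189785 = -15504 + 189785 = 174281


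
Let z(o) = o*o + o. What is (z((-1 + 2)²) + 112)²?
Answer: 12996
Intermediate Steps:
z(o) = o + o² (z(o) = o² + o = o + o²)
(z((-1 + 2)²) + 112)² = ((-1 + 2)²*(1 + (-1 + 2)²) + 112)² = (1²*(1 + 1²) + 112)² = (1*(1 + 1) + 112)² = (1*2 + 112)² = (2 + 112)² = 114² = 12996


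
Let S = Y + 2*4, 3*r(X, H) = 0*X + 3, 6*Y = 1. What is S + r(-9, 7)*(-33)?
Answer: -149/6 ≈ -24.833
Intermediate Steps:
Y = ⅙ (Y = (⅙)*1 = ⅙ ≈ 0.16667)
r(X, H) = 1 (r(X, H) = (0*X + 3)/3 = (0 + 3)/3 = (⅓)*3 = 1)
S = 49/6 (S = ⅙ + 2*4 = ⅙ + 8 = 49/6 ≈ 8.1667)
S + r(-9, 7)*(-33) = 49/6 + 1*(-33) = 49/6 - 33 = -149/6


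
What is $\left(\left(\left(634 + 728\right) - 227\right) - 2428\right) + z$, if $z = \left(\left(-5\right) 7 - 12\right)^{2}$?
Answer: $916$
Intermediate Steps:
$z = 2209$ ($z = \left(-35 - 12\right)^{2} = \left(-47\right)^{2} = 2209$)
$\left(\left(\left(634 + 728\right) - 227\right) - 2428\right) + z = \left(\left(\left(634 + 728\right) - 227\right) - 2428\right) + 2209 = \left(\left(1362 - 227\right) - 2428\right) + 2209 = \left(1135 - 2428\right) + 2209 = -1293 + 2209 = 916$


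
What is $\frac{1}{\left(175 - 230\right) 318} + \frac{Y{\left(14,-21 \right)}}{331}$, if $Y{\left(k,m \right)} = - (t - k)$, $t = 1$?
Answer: $\frac{227039}{5789190} \approx 0.039218$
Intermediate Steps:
$Y{\left(k,m \right)} = -1 + k$ ($Y{\left(k,m \right)} = - (1 - k) = -1 + k$)
$\frac{1}{\left(175 - 230\right) 318} + \frac{Y{\left(14,-21 \right)}}{331} = \frac{1}{\left(175 - 230\right) 318} + \frac{-1 + 14}{331} = \frac{1}{-55} \cdot \frac{1}{318} + 13 \cdot \frac{1}{331} = \left(- \frac{1}{55}\right) \frac{1}{318} + \frac{13}{331} = - \frac{1}{17490} + \frac{13}{331} = \frac{227039}{5789190}$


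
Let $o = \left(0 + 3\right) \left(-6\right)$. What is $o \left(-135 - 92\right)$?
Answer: $4086$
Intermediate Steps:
$o = -18$ ($o = 3 \left(-6\right) = -18$)
$o \left(-135 - 92\right) = - 18 \left(-135 - 92\right) = \left(-18\right) \left(-227\right) = 4086$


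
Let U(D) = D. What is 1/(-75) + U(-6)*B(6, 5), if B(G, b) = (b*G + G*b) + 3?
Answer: -28351/75 ≈ -378.01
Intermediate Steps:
B(G, b) = 3 + 2*G*b (B(G, b) = (G*b + G*b) + 3 = 2*G*b + 3 = 3 + 2*G*b)
1/(-75) + U(-6)*B(6, 5) = 1/(-75) - 6*(3 + 2*6*5) = -1/75 - 6*(3 + 60) = -1/75 - 6*63 = -1/75 - 378 = -28351/75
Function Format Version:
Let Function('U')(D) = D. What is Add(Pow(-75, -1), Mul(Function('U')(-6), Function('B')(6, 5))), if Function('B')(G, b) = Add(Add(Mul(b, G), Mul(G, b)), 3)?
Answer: Rational(-28351, 75) ≈ -378.01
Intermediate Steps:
Function('B')(G, b) = Add(3, Mul(2, G, b)) (Function('B')(G, b) = Add(Add(Mul(G, b), Mul(G, b)), 3) = Add(Mul(2, G, b), 3) = Add(3, Mul(2, G, b)))
Add(Pow(-75, -1), Mul(Function('U')(-6), Function('B')(6, 5))) = Add(Pow(-75, -1), Mul(-6, Add(3, Mul(2, 6, 5)))) = Add(Rational(-1, 75), Mul(-6, Add(3, 60))) = Add(Rational(-1, 75), Mul(-6, 63)) = Add(Rational(-1, 75), -378) = Rational(-28351, 75)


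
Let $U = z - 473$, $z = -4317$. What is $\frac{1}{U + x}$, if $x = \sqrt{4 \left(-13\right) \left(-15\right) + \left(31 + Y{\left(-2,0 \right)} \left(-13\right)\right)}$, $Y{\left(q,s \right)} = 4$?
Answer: $- \frac{4790}{22943341} - \frac{\sqrt{759}}{22943341} \approx -0.00020998$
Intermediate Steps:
$x = \sqrt{759}$ ($x = \sqrt{4 \left(-13\right) \left(-15\right) + \left(31 + 4 \left(-13\right)\right)} = \sqrt{\left(-52\right) \left(-15\right) + \left(31 - 52\right)} = \sqrt{780 - 21} = \sqrt{759} \approx 27.55$)
$U = -4790$ ($U = -4317 - 473 = -4790$)
$\frac{1}{U + x} = \frac{1}{-4790 + \sqrt{759}}$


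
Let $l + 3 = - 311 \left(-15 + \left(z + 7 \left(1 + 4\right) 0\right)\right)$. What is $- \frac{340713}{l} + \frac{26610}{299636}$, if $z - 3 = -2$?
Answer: $- \frac{50987050179}{651858118} \approx -78.218$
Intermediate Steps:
$z = 1$ ($z = 3 - 2 = 1$)
$l = 4351$ ($l = -3 - 311 \left(-15 + \left(1 + 7 \left(1 + 4\right) 0\right)\right) = -3 - 311 \left(-15 + \left(1 + 7 \cdot 5 \cdot 0\right)\right) = -3 - 311 \left(-15 + \left(1 + 7 \cdot 0\right)\right) = -3 - 311 \left(-15 + \left(1 + 0\right)\right) = -3 - 311 \left(-15 + 1\right) = -3 - -4354 = -3 + 4354 = 4351$)
$- \frac{340713}{l} + \frac{26610}{299636} = - \frac{340713}{4351} + \frac{26610}{299636} = \left(-340713\right) \frac{1}{4351} + 26610 \cdot \frac{1}{299636} = - \frac{340713}{4351} + \frac{13305}{149818} = - \frac{50987050179}{651858118}$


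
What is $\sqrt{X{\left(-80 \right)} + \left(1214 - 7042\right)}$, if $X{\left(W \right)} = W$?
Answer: $2 i \sqrt{1477} \approx 76.864 i$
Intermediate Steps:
$\sqrt{X{\left(-80 \right)} + \left(1214 - 7042\right)} = \sqrt{-80 + \left(1214 - 7042\right)} = \sqrt{-80 - 5828} = \sqrt{-5908} = 2 i \sqrt{1477}$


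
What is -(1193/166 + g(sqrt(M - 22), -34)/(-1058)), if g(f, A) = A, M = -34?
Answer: -633919/87814 ≈ -7.2189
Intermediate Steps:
-(1193/166 + g(sqrt(M - 22), -34)/(-1058)) = -(1193/166 - 34/(-1058)) = -(1193*(1/166) - 34*(-1/1058)) = -(1193/166 + 17/529) = -1*633919/87814 = -633919/87814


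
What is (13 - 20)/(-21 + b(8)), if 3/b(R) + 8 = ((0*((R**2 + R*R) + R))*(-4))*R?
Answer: 56/171 ≈ 0.32749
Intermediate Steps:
b(R) = -3/8 (b(R) = 3/(-8 + ((0*((R**2 + R*R) + R))*(-4))*R) = 3/(-8 + ((0*((R**2 + R**2) + R))*(-4))*R) = 3/(-8 + ((0*(2*R**2 + R))*(-4))*R) = 3/(-8 + ((0*(R + 2*R**2))*(-4))*R) = 3/(-8 + (0*(-4))*R) = 3/(-8 + 0*R) = 3/(-8 + 0) = 3/(-8) = 3*(-1/8) = -3/8)
(13 - 20)/(-21 + b(8)) = (13 - 20)/(-21 - 3/8) = -7/(-171/8) = -8/171*(-7) = 56/171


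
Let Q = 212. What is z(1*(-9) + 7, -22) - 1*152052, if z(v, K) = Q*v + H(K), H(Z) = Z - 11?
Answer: -152509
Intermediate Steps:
H(Z) = -11 + Z
z(v, K) = -11 + K + 212*v (z(v, K) = 212*v + (-11 + K) = -11 + K + 212*v)
z(1*(-9) + 7, -22) - 1*152052 = (-11 - 22 + 212*(1*(-9) + 7)) - 1*152052 = (-11 - 22 + 212*(-9 + 7)) - 152052 = (-11 - 22 + 212*(-2)) - 152052 = (-11 - 22 - 424) - 152052 = -457 - 152052 = -152509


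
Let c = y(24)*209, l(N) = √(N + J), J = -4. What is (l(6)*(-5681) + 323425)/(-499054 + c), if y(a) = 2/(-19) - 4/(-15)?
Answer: -285375/440312 + 3705*√2/325448 ≈ -0.63202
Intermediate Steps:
y(a) = 46/285 (y(a) = 2*(-1/19) - 4*(-1/15) = -2/19 + 4/15 = 46/285)
l(N) = √(-4 + N) (l(N) = √(N - 4) = √(-4 + N))
c = 506/15 (c = (46/285)*209 = 506/15 ≈ 33.733)
(l(6)*(-5681) + 323425)/(-499054 + c) = (√(-4 + 6)*(-5681) + 323425)/(-499054 + 506/15) = (√2*(-5681) + 323425)/(-7485304/15) = (-5681*√2 + 323425)*(-15/7485304) = (323425 - 5681*√2)*(-15/7485304) = -285375/440312 + 3705*√2/325448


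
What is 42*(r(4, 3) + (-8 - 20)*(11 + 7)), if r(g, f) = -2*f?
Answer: -21420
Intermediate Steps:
42*(r(4, 3) + (-8 - 20)*(11 + 7)) = 42*(-2*3 + (-8 - 20)*(11 + 7)) = 42*(-6 - 28*18) = 42*(-6 - 504) = 42*(-510) = -21420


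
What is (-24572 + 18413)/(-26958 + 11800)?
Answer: 6159/15158 ≈ 0.40632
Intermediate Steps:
(-24572 + 18413)/(-26958 + 11800) = -6159/(-15158) = -6159*(-1/15158) = 6159/15158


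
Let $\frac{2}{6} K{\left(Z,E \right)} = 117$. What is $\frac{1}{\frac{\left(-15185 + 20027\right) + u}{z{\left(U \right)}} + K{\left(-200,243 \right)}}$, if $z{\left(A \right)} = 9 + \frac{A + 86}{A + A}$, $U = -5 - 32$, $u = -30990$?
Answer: $- \frac{617}{1718385} \approx -0.00035906$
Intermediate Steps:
$K{\left(Z,E \right)} = 351$ ($K{\left(Z,E \right)} = 3 \cdot 117 = 351$)
$U = -37$
$z{\left(A \right)} = 9 + \frac{86 + A}{2 A}$
$\frac{1}{\frac{\left(-15185 + 20027\right) + u}{z{\left(U \right)}} + K{\left(-200,243 \right)}} = \frac{1}{\frac{\left(-15185 + 20027\right) - 30990}{\frac{19}{2} + \frac{43}{-37}} + 351} = \frac{1}{\frac{4842 - 30990}{\frac{19}{2} + 43 \left(- \frac{1}{37}\right)} + 351} = \frac{1}{- \frac{26148}{\frac{19}{2} - \frac{43}{37}} + 351} = \frac{1}{- \frac{26148}{\frac{617}{74}} + 351} = \frac{1}{\left(-26148\right) \frac{74}{617} + 351} = \frac{1}{- \frac{1934952}{617} + 351} = \frac{1}{- \frac{1718385}{617}} = - \frac{617}{1718385}$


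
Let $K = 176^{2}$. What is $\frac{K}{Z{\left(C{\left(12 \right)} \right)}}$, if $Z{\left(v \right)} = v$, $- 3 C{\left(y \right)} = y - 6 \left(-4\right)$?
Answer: $- \frac{7744}{3} \approx -2581.3$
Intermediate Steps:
$C{\left(y \right)} = -8 - \frac{y}{3}$ ($C{\left(y \right)} = - \frac{y - 6 \left(-4\right)}{3} = - \frac{y - -24}{3} = - \frac{y + 24}{3} = - \frac{24 + y}{3} = -8 - \frac{y}{3}$)
$K = 30976$
$\frac{K}{Z{\left(C{\left(12 \right)} \right)}} = \frac{30976}{-8 - 4} = \frac{30976}{-12} = 30976 \left(- \frac{1}{12}\right) = - \frac{7744}{3}$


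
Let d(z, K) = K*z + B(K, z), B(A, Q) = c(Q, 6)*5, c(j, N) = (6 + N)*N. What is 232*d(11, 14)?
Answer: 119248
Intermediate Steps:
c(j, N) = N*(6 + N)
B(A, Q) = 360 (B(A, Q) = (6*(6 + 6))*5 = (6*12)*5 = 72*5 = 360)
d(z, K) = 360 + K*z (d(z, K) = K*z + 360 = 360 + K*z)
232*d(11, 14) = 232*(360 + 14*11) = 232*(360 + 154) = 232*514 = 119248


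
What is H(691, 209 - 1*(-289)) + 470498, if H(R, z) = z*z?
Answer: 718502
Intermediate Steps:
H(R, z) = z²
H(691, 209 - 1*(-289)) + 470498 = (209 - 1*(-289))² + 470498 = (209 + 289)² + 470498 = 498² + 470498 = 248004 + 470498 = 718502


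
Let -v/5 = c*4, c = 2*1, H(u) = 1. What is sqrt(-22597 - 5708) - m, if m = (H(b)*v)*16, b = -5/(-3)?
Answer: 640 + 3*I*sqrt(3145) ≈ 640.0 + 168.24*I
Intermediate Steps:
b = 5/3 (b = -5*(-1/3) = 5/3 ≈ 1.6667)
c = 2
v = -40 (v = -10*4 = -5*8 = -40)
m = -640 (m = (1*(-40))*16 = -40*16 = -640)
sqrt(-22597 - 5708) - m = sqrt(-22597 - 5708) - 1*(-640) = sqrt(-28305) + 640 = 3*I*sqrt(3145) + 640 = 640 + 3*I*sqrt(3145)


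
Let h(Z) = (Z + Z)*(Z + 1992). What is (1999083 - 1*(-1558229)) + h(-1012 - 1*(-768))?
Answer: 2704288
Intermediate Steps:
h(Z) = 2*Z*(1992 + Z) (h(Z) = (2*Z)*(1992 + Z) = 2*Z*(1992 + Z))
(1999083 - 1*(-1558229)) + h(-1012 - 1*(-768)) = (1999083 - 1*(-1558229)) + 2*(-1012 - 1*(-768))*(1992 + (-1012 - 1*(-768))) = (1999083 + 1558229) + 2*(-1012 + 768)*(1992 + (-1012 + 768)) = 3557312 + 2*(-244)*(1992 - 244) = 3557312 + 2*(-244)*1748 = 3557312 - 853024 = 2704288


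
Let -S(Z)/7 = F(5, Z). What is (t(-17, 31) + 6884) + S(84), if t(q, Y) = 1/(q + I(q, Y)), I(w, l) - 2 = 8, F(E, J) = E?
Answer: 47942/7 ≈ 6848.9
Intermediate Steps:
I(w, l) = 10 (I(w, l) = 2 + 8 = 10)
S(Z) = -35 (S(Z) = -7*5 = -35)
t(q, Y) = 1/(10 + q) (t(q, Y) = 1/(q + 10) = 1/(10 + q))
(t(-17, 31) + 6884) + S(84) = (1/(10 - 17) + 6884) - 35 = (1/(-7) + 6884) - 35 = (-⅐ + 6884) - 35 = 48187/7 - 35 = 47942/7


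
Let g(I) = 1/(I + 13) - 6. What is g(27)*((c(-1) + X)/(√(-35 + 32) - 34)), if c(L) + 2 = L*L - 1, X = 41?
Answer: 158457/23180 + 9321*I*√3/46360 ≈ 6.8359 + 0.34824*I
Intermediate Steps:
g(I) = -6 + 1/(13 + I) (g(I) = 1/(13 + I) - 6 = -6 + 1/(13 + I))
c(L) = -3 + L² (c(L) = -2 + (L*L - 1) = -2 + (L² - 1) = -2 + (-1 + L²) = -3 + L²)
g(27)*((c(-1) + X)/(√(-35 + 32) - 34)) = ((-77 - 6*27)/(13 + 27))*(((-3 + (-1)²) + 41)/(√(-35 + 32) - 34)) = ((-77 - 162)/40)*(((-3 + 1) + 41)/(√(-3) - 34)) = ((1/40)*(-239))*((-2 + 41)/(I*√3 - 34)) = -9321/(40*(-34 + I*√3))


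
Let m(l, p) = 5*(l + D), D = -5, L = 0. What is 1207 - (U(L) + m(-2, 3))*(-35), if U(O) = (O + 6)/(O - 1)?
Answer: -228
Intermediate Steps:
U(O) = (6 + O)/(-1 + O)
m(l, p) = -25 + 5*l (m(l, p) = 5*(l - 5) = 5*(-5 + l) = -25 + 5*l)
1207 - (U(L) + m(-2, 3))*(-35) = 1207 - ((6 + 0)/(-1 + 0) + (-25 + 5*(-2)))*(-35) = 1207 - (6/(-1) + (-25 - 10))*(-35) = 1207 - (-1*6 - 35)*(-35) = 1207 - (-6 - 35)*(-35) = 1207 - (-41)*(-35) = 1207 - 1*1435 = 1207 - 1435 = -228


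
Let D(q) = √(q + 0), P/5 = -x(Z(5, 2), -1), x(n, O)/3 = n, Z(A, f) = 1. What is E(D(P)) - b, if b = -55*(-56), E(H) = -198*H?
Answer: -3080 - 198*I*√15 ≈ -3080.0 - 766.85*I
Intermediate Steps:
x(n, O) = 3*n
P = -15 (P = 5*(-3) = -15)
D(q) = √q
b = 3080
E(D(P)) - b = -198*I*√15 - 1*3080 = -198*I*√15 - 3080 = -3080 - 198*I*√15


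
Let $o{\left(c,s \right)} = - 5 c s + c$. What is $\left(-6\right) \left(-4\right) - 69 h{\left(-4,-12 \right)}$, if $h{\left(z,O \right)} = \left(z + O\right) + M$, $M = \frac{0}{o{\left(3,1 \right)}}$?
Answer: $1128$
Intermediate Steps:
$o{\left(c,s \right)} = c - 5 c s$ ($o{\left(c,s \right)} = - 5 c s + c = c - 5 c s$)
$M = 0$ ($M = \frac{0}{3 \left(1 - 5\right)} = \frac{0}{3 \left(-4\right)} = \frac{0}{-12} = 0 \left(- \frac{1}{12}\right) = 0$)
$h{\left(z,O \right)} = O + z$ ($h{\left(z,O \right)} = \left(z + O\right) + 0 = \left(O + z\right) + 0 = O + z$)
$\left(-6\right) \left(-4\right) - 69 h{\left(-4,-12 \right)} = \left(-6\right) \left(-4\right) - 69 \left(-12 - 4\right) = 24 - -1104 = 24 + 1104 = 1128$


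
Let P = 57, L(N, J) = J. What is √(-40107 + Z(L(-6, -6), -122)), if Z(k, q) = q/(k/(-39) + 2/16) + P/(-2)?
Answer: I*√136487630/58 ≈ 201.43*I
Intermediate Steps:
Z(k, q) = -57/2 + q/(⅛ - k/39) (Z(k, q) = q/(k/(-39) + 2/16) + 57/(-2) = q/(k*(-1/39) + 2*(1/16)) + 57*(-½) = q/(-k/39 + ⅛) - 57/2 = q/(⅛ - k/39) - 57/2 = -57/2 + q/(⅛ - k/39))
√(-40107 + Z(L(-6, -6), -122)) = √(-40107 + 3*(741 - 208*(-122) - 152*(-6))/(2*(-39 + 8*(-6)))) = √(-40107 + 3*(741 + 25376 + 912)/(2*(-39 - 48))) = √(-40107 + (3/2)*27029/(-87)) = √(-40107 + (3/2)*(-1/87)*27029) = √(-40107 - 27029/58) = √(-2353235/58) = I*√136487630/58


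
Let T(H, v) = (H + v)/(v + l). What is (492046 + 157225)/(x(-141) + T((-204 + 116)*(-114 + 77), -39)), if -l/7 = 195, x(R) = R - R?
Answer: -911576484/3217 ≈ -2.8336e+5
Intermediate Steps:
x(R) = 0
l = -1365 (l = -7*195 = -1365)
T(H, v) = (H + v)/(-1365 + v) (T(H, v) = (H + v)/(v - 1365) = (H + v)/(-1365 + v))
(492046 + 157225)/(x(-141) + T((-204 + 116)*(-114 + 77), -39)) = (492046 + 157225)/(0 + ((-204 + 116)*(-114 + 77) - 39)/(-1365 - 39)) = 649271/(0 + (-88*(-37) - 39)/(-1404)) = 649271/(0 - (3256 - 39)/1404) = 649271/(0 - 1/1404*3217) = 649271/(0 - 3217/1404) = 649271/(-3217/1404) = 649271*(-1404/3217) = -911576484/3217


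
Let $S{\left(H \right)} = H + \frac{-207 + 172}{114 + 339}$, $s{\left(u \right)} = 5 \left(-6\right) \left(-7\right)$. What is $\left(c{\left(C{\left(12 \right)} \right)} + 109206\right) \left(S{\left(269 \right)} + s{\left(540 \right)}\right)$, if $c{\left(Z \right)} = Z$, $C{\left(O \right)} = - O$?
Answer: $\frac{7896618896}{151} \approx 5.2295 \cdot 10^{7}$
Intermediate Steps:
$s{\left(u \right)} = 210$ ($s{\left(u \right)} = \left(-30\right) \left(-7\right) = 210$)
$S{\left(H \right)} = - \frac{35}{453} + H$ ($S{\left(H \right)} = H - \frac{35}{453} = - \frac{35}{453} + H$)
$\left(c{\left(C{\left(12 \right)} \right)} + 109206\right) \left(S{\left(269 \right)} + s{\left(540 \right)}\right) = \left(\left(-1\right) 12 + 109206\right) \left(\left(- \frac{35}{453} + 269\right) + 210\right) = \left(-12 + 109206\right) \left(\frac{121822}{453} + 210\right) = 109194 \cdot \frac{216952}{453} = \frac{7896618896}{151}$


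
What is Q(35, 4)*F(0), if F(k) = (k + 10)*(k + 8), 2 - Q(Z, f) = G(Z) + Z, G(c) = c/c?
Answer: -2720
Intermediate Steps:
G(c) = 1
Q(Z, f) = 1 - Z (Q(Z, f) = 2 - (1 + Z) = 2 + (-1 - Z) = 1 - Z)
F(k) = (8 + k)*(10 + k) (F(k) = (10 + k)*(8 + k) = (8 + k)*(10 + k))
Q(35, 4)*F(0) = (1 - 1*35)*(80 + 0² + 18*0) = (1 - 35)*(80 + 0 + 0) = -34*80 = -2720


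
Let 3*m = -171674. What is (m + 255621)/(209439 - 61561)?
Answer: 595189/443634 ≈ 1.3416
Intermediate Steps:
m = -171674/3 (m = (1/3)*(-171674) = -171674/3 ≈ -57225.)
(m + 255621)/(209439 - 61561) = (-171674/3 + 255621)/(209439 - 61561) = (595189/3)/147878 = (595189/3)*(1/147878) = 595189/443634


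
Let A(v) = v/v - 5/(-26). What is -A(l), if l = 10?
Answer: -31/26 ≈ -1.1923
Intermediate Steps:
A(v) = 31/26 (A(v) = 1 - 5*(-1/26) = 1 + 5/26 = 31/26)
-A(l) = -1*31/26 = -31/26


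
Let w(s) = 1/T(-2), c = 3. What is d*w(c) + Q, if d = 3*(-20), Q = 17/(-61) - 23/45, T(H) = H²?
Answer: -43343/2745 ≈ -15.790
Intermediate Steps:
w(s) = ¼ (w(s) = 1/((-2)²) = 1/4 = ¼)
Q = -2168/2745 (Q = 17*(-1/61) - 23*1/45 = -17/61 - 23/45 = -2168/2745 ≈ -0.78980)
d = -60
d*w(c) + Q = -60*¼ - 2168/2745 = -15 - 2168/2745 = -43343/2745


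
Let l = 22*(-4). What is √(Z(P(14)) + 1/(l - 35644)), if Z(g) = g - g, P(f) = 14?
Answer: I*√8933/17866 ≈ 0.0052902*I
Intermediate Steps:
Z(g) = 0
l = -88
√(Z(P(14)) + 1/(l - 35644)) = √(0 + 1/(-88 - 35644)) = √(0 + 1/(-35732)) = √(0 - 1/35732) = √(-1/35732) = I*√8933/17866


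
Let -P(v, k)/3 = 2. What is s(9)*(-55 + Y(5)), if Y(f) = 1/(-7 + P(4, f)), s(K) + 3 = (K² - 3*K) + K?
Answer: -42960/13 ≈ -3304.6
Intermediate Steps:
s(K) = -3 + K² - 2*K (s(K) = -3 + ((K² - 3*K) + K) = -3 + (K² - 2*K) = -3 + K² - 2*K)
P(v, k) = -6 (P(v, k) = -3*2 = -6)
Y(f) = -1/13 (Y(f) = 1/(-7 - 6) = 1/(-13) = -1/13)
s(9)*(-55 + Y(5)) = (-3 + 9² - 2*9)*(-55 - 1/13) = (-3 + 81 - 18)*(-716/13) = 60*(-716/13) = -42960/13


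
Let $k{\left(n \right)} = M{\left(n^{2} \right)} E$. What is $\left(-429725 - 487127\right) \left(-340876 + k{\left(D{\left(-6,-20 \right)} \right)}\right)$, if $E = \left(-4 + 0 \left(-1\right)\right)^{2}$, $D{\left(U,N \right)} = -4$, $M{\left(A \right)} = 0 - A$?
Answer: $312767556464$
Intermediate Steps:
$M{\left(A \right)} = - A$
$E = 16$ ($E = \left(-4 + 0\right)^{2} = \left(-4\right)^{2} = 16$)
$k{\left(n \right)} = - 16 n^{2}$ ($k{\left(n \right)} = - n^{2} \cdot 16 = - 16 n^{2}$)
$\left(-429725 - 487127\right) \left(-340876 + k{\left(D{\left(-6,-20 \right)} \right)}\right) = \left(-429725 - 487127\right) \left(-340876 - 16 \left(-4\right)^{2}\right) = - 916852 \left(-340876 - 256\right) = \left(-916852\right) \left(-341132\right) = 312767556464$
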